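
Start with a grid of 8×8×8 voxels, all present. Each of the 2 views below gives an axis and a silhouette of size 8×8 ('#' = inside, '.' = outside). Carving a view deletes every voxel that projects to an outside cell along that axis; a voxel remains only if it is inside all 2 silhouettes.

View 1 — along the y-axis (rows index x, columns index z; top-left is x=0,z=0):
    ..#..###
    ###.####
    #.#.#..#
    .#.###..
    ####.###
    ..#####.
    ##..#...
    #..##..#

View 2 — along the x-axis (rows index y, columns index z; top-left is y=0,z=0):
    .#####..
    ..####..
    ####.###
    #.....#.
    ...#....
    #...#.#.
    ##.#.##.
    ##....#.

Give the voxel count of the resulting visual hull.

voxel count = 139

full grid |V| = 512
  1. axis=1 (XZ plane), |mask|=38  ⇒  voxels=304
  2. axis=0 (YZ plane), |mask|=30  ⇒  voxels=139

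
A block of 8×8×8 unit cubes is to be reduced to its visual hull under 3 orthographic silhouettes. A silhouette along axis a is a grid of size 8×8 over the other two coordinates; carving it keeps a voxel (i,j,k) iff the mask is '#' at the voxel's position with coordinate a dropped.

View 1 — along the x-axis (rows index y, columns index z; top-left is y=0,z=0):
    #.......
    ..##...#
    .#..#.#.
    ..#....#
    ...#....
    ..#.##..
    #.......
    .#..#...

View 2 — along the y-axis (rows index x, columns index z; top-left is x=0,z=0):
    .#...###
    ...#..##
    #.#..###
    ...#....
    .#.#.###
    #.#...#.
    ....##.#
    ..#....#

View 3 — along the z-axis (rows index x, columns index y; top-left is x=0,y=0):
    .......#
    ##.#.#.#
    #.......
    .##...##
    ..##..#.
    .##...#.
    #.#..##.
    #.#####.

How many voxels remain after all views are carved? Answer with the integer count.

remaining voxels: 18

initial block: 8^3 = 512
[1] x-view keeps 16 columns → grid now 128
[2] y-view keeps 26 columns → grid now 47
[3] z-view keeps 27 columns → grid now 18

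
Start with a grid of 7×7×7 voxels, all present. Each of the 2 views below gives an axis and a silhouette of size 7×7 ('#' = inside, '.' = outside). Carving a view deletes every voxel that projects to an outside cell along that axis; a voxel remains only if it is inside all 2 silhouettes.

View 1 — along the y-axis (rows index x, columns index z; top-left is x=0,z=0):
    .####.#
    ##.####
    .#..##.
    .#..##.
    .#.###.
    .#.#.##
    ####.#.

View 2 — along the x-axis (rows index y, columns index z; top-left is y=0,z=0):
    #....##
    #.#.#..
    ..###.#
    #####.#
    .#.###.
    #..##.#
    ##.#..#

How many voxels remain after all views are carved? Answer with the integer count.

voxel count = 114

initial block: 7^3 = 343
carve view 1 (along y, XZ-mask fill 30/49): 210 voxels remain
carve view 2 (along x, YZ-mask fill 28/49): 114 voxels remain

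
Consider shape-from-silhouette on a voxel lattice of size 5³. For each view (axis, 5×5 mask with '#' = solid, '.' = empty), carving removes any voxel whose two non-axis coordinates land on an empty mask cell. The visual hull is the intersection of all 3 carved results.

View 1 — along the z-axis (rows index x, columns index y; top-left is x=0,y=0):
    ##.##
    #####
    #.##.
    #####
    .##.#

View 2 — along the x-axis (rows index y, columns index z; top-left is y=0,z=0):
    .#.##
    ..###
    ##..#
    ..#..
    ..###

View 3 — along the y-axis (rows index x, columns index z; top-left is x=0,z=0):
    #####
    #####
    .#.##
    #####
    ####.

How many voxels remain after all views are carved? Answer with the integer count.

before carving: 125 voxels (5×5×5)
after view 1 [z-axis, 20 of 25 cells solid] → remaining = 100
after view 2 [x-axis, 13 of 25 cells solid] → remaining = 52
after view 3 [y-axis, 22 of 25 cells solid] → remaining = 47

remaining voxels: 47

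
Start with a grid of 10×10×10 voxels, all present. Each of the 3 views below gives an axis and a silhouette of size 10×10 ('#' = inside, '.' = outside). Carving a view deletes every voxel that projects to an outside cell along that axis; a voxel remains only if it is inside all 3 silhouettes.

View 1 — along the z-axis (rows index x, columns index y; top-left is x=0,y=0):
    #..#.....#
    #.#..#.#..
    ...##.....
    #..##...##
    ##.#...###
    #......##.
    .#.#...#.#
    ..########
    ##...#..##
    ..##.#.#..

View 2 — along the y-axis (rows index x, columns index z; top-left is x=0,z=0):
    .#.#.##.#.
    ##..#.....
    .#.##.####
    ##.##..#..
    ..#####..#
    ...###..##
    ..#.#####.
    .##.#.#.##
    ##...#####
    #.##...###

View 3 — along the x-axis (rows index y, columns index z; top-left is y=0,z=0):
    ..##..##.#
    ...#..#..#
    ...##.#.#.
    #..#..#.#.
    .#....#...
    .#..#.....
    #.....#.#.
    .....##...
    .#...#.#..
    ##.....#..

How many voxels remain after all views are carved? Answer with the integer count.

|visual hull| = 77

initial block: 10^3 = 1000
after view 1 [z-axis, 44 of 100 cells solid] → remaining = 440
after view 2 [y-axis, 56 of 100 cells solid] → remaining = 248
after view 3 [x-axis, 31 of 100 cells solid] → remaining = 77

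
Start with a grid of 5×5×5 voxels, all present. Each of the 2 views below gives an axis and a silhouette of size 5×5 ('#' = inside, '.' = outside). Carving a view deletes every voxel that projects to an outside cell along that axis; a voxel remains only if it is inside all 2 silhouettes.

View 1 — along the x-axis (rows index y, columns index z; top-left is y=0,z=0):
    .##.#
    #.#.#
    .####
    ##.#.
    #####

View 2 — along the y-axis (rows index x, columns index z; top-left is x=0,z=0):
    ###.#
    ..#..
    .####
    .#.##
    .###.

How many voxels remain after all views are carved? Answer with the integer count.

voxel count = 56

before carving: 125 voxels (5×5×5)
after view 1 [x-axis, 18 of 25 cells solid] → remaining = 90
after view 2 [y-axis, 15 of 25 cells solid] → remaining = 56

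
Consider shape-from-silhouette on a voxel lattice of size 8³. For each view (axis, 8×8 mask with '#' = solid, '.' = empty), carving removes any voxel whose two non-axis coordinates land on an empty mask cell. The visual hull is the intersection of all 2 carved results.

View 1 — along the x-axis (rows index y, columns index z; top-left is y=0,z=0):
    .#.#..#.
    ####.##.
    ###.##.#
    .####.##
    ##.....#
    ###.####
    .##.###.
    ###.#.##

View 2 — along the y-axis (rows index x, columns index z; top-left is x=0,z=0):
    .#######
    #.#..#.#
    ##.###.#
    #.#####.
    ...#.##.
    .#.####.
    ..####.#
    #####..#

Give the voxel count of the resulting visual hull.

210 voxels

initial block: 8^3 = 512
[1] x-view keeps 42 columns → grid now 336
[2] y-view keeps 42 columns → grid now 210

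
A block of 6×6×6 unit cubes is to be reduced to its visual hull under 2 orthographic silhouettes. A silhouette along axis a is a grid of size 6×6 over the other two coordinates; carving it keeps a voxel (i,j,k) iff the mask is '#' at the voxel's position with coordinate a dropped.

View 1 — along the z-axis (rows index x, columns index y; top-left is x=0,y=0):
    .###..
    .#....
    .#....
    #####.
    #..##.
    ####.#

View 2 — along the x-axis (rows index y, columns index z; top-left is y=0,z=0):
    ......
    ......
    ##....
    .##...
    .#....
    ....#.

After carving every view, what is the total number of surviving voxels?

start: 6×6×6 = 216 voxels
V1 z: intersect with XY mask (18 set) -- 108 left
V2 x: intersect with YZ mask (6 set) -- 17 left

|visual hull| = 17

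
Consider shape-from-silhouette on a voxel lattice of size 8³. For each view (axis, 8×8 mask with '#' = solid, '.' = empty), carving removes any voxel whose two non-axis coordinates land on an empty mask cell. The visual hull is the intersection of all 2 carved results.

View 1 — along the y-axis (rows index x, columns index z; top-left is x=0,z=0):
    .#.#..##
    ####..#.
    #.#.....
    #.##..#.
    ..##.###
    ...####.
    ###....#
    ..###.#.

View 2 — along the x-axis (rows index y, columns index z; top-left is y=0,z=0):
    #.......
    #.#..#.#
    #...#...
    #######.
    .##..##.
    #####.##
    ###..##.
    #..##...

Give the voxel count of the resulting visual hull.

|visual hull| = 134

before carving: 512 voxels (8×8×8)
after view 1 [y-axis, 32 of 64 cells solid] → remaining = 256
after view 2 [x-axis, 33 of 64 cells solid] → remaining = 134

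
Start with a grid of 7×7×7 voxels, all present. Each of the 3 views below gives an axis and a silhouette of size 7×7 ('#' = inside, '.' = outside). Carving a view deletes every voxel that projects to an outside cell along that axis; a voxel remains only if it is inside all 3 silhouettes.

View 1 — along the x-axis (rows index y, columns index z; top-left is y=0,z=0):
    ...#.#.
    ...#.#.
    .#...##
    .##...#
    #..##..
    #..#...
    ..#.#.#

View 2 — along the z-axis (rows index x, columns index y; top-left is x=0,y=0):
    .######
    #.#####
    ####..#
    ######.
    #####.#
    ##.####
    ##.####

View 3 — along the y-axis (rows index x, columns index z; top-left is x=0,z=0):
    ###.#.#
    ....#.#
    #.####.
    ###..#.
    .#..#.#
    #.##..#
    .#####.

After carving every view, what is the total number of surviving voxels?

voxel count = 60

before carving: 343 voxels (7×7×7)
after view 1 [x-axis, 18 of 49 cells solid] → remaining = 126
after view 2 [z-axis, 41 of 49 cells solid] → remaining = 106
after view 3 [y-axis, 28 of 49 cells solid] → remaining = 60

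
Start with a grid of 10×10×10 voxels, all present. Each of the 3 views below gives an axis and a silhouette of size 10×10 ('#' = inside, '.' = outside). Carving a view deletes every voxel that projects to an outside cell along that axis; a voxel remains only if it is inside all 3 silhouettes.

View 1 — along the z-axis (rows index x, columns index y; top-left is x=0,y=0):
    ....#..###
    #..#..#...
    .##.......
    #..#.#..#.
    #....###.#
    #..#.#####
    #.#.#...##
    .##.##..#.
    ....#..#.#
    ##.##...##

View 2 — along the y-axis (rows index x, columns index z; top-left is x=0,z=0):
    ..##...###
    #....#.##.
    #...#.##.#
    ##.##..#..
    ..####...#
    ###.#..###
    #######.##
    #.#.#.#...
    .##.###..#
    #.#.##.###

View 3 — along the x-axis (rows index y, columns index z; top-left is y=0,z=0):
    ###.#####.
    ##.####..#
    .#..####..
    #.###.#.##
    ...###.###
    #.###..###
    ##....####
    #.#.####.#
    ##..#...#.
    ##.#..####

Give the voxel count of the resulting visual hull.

|visual hull| = 167

full grid |V| = 1000
[1] z-view keeps 44 columns → grid now 440
[2] y-view keeps 57 columns → grid now 261
[3] x-view keeps 64 columns → grid now 167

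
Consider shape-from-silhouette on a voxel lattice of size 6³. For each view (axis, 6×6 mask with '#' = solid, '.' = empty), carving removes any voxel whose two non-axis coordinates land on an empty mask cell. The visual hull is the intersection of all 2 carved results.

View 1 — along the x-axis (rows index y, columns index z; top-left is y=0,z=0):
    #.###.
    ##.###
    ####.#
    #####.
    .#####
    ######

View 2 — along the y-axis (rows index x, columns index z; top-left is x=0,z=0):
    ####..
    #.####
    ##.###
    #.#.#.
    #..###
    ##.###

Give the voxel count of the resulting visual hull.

before carving: 216 voxels (6×6×6)
[1] x-view keeps 30 columns → grid now 180
[2] y-view keeps 26 columns → grid now 131

remaining voxels: 131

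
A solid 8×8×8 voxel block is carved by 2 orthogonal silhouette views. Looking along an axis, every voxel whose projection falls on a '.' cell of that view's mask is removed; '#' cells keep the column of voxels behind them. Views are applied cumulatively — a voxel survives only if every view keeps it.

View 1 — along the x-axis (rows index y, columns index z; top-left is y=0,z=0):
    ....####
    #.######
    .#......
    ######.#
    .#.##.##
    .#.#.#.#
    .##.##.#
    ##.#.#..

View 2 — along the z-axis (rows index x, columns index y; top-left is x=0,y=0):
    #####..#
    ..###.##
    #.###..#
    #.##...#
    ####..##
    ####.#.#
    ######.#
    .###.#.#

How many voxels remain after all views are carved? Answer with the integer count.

initial block: 8^3 = 512
[1] x-view keeps 37 columns → grid now 296
[2] z-view keeps 44 columns → grid now 197

|visual hull| = 197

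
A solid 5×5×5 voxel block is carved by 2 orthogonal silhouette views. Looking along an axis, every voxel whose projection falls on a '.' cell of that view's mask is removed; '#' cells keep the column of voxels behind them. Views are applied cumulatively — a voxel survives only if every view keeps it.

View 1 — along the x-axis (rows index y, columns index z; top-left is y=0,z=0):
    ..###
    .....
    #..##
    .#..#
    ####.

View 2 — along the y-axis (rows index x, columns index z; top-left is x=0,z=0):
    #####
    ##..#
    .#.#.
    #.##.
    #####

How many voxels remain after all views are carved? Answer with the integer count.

voxel count = 43

full grid |V| = 125
after view 1 [x-axis, 12 of 25 cells solid] → remaining = 60
after view 2 [y-axis, 18 of 25 cells solid] → remaining = 43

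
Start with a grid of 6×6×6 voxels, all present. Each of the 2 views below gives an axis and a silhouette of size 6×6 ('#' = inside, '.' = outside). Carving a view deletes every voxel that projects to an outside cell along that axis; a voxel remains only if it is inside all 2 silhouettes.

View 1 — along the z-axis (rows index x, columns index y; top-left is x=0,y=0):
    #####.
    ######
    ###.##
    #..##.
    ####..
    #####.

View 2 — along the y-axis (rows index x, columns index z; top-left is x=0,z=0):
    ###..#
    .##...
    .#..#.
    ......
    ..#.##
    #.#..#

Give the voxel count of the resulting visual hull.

initial block: 6^3 = 216
step 1: project along z, AND mask (28/36) → |grid| = 168
step 2: project along y, AND mask (14/36) → |grid| = 69

voxel count = 69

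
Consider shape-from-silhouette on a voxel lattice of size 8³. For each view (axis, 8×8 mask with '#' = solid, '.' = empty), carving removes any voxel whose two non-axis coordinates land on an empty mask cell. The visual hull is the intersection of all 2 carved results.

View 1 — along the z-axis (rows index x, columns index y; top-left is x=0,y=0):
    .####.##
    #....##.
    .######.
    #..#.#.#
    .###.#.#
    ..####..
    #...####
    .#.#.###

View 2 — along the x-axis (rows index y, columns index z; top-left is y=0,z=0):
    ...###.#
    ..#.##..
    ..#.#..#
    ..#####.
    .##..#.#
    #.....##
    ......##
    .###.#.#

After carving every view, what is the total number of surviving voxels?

before carving: 512 voxels (8×8×8)
  1. axis=2 (XY plane), |mask|=38  ⇒  voxels=304
  2. axis=0 (YZ plane), |mask|=29  ⇒  voxels=138

138 voxels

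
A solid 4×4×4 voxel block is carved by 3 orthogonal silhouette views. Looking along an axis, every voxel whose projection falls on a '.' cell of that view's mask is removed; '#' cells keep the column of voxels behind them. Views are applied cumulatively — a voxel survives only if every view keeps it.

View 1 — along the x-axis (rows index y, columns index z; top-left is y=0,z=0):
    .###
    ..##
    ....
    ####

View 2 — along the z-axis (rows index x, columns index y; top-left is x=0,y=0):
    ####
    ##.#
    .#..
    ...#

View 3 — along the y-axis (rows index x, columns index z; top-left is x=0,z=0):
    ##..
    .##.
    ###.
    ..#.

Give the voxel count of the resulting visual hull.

10 voxels

before carving: 64 voxels (4×4×4)
step 1: project along x, AND mask (9/16) → |grid| = 36
step 2: project along z, AND mask (9/16) → |grid| = 24
step 3: project along y, AND mask (8/16) → |grid| = 10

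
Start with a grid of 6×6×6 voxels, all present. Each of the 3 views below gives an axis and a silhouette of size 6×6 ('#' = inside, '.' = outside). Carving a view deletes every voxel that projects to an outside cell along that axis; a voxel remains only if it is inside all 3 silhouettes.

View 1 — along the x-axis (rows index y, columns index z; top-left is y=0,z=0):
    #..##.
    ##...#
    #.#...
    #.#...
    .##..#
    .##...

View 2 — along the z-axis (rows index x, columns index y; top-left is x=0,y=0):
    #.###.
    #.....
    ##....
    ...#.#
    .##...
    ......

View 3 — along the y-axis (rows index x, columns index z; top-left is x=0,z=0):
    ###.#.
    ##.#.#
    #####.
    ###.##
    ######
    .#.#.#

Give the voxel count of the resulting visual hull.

|visual hull| = 24

start: 6×6×6 = 216 voxels
[1] x-view keeps 15 columns → grid now 90
[2] z-view keeps 11 columns → grid now 28
[3] y-view keeps 27 columns → grid now 24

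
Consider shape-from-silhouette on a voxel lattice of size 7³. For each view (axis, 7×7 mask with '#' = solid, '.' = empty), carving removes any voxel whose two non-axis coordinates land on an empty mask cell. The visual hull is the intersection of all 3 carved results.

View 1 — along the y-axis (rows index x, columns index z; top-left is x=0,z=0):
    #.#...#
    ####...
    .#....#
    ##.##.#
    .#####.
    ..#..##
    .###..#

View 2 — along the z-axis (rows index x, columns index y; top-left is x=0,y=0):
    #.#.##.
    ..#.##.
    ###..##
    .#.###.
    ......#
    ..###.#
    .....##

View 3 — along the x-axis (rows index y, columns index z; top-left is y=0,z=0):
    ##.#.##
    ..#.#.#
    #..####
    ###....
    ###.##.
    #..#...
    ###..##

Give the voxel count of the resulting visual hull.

start: 7×7×7 = 343 voxels
after view 1 [y-axis, 26 of 49 cells solid] → remaining = 182
after view 2 [z-axis, 23 of 49 cells solid] → remaining = 79
after view 3 [x-axis, 28 of 49 cells solid] → remaining = 44

|visual hull| = 44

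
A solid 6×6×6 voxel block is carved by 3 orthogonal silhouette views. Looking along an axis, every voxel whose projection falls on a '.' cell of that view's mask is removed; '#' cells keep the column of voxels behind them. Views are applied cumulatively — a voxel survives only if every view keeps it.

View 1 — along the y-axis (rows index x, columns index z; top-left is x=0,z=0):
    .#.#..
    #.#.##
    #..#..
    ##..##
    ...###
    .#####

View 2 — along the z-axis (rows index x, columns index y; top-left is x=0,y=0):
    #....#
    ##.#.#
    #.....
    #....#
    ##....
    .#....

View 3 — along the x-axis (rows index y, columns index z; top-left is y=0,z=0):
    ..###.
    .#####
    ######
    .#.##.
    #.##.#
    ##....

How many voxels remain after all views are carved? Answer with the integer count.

|visual hull| = 23

before carving: 216 voxels (6×6×6)
step 1: project along y, AND mask (20/36) → |grid| = 120
step 2: project along z, AND mask (12/36) → |grid| = 41
step 3: project along x, AND mask (23/36) → |grid| = 23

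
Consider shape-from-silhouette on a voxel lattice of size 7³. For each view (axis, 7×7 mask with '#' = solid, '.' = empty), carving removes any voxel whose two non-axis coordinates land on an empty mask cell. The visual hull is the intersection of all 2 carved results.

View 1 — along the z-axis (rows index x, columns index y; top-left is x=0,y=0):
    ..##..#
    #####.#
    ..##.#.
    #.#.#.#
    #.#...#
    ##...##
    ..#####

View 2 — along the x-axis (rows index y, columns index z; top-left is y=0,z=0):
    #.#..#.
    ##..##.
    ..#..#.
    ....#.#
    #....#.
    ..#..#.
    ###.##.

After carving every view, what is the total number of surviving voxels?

remaining voxels: 82

initial block: 7^3 = 343
V1 z: intersect with XY mask (28 set) -- 196 left
V2 x: intersect with YZ mask (20 set) -- 82 left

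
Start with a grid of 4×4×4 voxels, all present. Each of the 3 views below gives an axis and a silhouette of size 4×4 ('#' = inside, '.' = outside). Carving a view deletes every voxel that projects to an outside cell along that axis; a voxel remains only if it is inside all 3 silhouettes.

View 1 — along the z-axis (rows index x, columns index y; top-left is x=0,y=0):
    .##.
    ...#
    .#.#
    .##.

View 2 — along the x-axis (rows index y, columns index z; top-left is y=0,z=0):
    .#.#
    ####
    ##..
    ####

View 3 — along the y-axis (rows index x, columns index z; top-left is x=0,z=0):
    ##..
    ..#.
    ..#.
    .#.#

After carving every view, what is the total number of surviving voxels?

voxel count = 10

before carving: 64 voxels (4×4×4)
  1. axis=2 (XY plane), |mask|=7  ⇒  voxels=28
  2. axis=0 (YZ plane), |mask|=12  ⇒  voxels=24
  3. axis=1 (XZ plane), |mask|=6  ⇒  voxels=10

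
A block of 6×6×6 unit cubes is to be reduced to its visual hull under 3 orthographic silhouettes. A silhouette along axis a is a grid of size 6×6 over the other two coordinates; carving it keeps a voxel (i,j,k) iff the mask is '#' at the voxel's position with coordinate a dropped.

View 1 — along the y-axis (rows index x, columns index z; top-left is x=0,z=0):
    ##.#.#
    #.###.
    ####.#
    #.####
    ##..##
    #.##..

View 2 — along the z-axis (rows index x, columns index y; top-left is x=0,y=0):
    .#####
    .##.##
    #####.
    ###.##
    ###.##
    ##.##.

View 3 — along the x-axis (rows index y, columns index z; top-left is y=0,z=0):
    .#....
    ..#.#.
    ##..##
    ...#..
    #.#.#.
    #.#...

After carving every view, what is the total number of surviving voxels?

|visual hull| = 46

start: 6×6×6 = 216 voxels
step 1: project along y, AND mask (25/36) → |grid| = 150
step 2: project along z, AND mask (28/36) → |grid| = 118
step 3: project along x, AND mask (13/36) → |grid| = 46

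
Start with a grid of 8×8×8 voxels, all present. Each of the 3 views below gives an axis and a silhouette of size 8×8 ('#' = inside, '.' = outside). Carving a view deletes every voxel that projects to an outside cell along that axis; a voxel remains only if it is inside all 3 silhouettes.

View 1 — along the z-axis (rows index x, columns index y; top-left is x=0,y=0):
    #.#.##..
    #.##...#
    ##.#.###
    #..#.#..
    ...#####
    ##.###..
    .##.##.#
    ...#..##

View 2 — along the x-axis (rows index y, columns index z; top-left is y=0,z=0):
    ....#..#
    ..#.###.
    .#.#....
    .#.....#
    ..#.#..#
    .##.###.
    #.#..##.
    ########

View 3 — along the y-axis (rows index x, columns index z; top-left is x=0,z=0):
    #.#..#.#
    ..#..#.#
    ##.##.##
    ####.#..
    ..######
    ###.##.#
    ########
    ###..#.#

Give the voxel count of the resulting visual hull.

voxel count = 94

full grid |V| = 512
step 1: project along z, AND mask (35/64) → |grid| = 280
step 2: project along x, AND mask (30/64) → |grid| = 134
step 3: project along y, AND mask (43/64) → |grid| = 94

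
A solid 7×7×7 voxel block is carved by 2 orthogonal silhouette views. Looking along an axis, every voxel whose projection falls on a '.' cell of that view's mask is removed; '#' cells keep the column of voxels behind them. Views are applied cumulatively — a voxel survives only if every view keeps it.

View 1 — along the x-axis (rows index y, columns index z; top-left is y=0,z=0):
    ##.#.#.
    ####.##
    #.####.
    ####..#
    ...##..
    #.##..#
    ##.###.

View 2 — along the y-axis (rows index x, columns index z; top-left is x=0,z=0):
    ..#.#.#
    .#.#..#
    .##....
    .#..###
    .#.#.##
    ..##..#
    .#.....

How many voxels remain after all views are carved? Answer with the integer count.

initial block: 7^3 = 343
after view 1 [x-axis, 31 of 49 cells solid] → remaining = 217
after view 2 [y-axis, 20 of 49 cells solid] → remaining = 82

remaining voxels: 82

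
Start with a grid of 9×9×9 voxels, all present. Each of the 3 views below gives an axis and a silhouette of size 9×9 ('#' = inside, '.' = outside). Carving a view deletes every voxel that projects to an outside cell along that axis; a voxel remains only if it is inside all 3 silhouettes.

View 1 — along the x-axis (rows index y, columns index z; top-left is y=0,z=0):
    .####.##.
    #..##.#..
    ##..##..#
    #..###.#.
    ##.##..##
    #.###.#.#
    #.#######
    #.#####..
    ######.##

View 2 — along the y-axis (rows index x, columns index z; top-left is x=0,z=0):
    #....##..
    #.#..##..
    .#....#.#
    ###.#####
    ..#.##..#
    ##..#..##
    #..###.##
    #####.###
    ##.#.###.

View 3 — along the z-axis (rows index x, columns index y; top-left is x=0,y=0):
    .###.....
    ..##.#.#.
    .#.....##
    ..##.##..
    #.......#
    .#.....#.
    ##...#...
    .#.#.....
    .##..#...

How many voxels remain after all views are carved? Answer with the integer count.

start: 9×9×9 = 729 voxels
[1] x-view keeps 54 columns → grid now 486
[2] y-view keeps 47 columns → grid now 280
[3] z-view keeps 26 columns → grid now 79

|visual hull| = 79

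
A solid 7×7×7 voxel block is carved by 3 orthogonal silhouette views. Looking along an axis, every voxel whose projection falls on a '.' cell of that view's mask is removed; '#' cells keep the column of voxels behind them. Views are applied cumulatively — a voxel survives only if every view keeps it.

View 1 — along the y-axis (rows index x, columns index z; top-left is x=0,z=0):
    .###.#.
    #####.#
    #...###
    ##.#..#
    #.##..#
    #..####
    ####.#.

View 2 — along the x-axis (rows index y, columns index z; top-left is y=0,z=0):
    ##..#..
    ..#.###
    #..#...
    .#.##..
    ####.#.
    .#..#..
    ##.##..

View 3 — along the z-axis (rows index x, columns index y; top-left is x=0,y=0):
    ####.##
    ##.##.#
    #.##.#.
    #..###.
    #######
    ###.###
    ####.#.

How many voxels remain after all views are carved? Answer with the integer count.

remaining voxels: 73

start: 7×7×7 = 343 voxels
V1 y: intersect with XZ mask (32 set) -- 224 left
V2 x: intersect with YZ mask (23 set) -- 104 left
V3 z: intersect with XY mask (37 set) -- 73 left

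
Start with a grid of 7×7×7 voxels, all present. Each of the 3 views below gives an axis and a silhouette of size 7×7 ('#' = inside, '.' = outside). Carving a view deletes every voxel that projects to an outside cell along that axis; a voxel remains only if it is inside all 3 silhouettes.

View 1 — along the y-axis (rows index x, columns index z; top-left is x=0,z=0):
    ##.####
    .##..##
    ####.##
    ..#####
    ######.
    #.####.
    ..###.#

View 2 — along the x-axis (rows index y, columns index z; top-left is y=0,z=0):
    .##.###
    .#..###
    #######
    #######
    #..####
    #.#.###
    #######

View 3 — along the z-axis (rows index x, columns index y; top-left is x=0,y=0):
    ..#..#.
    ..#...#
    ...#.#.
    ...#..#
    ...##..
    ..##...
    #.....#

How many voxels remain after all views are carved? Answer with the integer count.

voxel count = 65

before carving: 343 voxels (7×7×7)
step 1: project along y, AND mask (36/49) → |grid| = 252
step 2: project along x, AND mask (40/49) → |grid| = 206
step 3: project along z, AND mask (14/49) → |grid| = 65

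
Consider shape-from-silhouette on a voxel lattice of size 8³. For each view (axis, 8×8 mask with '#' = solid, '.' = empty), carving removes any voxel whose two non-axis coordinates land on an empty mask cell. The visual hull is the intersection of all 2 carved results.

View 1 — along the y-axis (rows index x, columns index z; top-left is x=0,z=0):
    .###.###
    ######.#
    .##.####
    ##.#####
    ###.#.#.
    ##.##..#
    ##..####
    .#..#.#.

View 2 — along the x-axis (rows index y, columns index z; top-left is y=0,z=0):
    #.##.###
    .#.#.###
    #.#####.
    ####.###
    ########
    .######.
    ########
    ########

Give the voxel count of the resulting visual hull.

start: 8×8×8 = 512 voxels
carve view 1 (along y, XZ-mask fill 45/64): 360 voxels remain
carve view 2 (along x, YZ-mask fill 54/64): 297 voxels remain

|visual hull| = 297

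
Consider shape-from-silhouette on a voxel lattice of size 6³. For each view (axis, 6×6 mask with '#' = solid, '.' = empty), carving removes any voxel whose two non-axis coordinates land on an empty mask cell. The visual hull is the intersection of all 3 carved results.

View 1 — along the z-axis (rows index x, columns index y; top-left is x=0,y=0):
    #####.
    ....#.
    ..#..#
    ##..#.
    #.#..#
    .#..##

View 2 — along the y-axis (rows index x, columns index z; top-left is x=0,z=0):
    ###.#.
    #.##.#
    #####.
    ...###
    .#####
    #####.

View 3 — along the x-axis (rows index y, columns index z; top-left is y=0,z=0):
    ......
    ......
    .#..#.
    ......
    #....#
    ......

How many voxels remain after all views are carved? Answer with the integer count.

remaining voxels: 11

before carving: 216 voxels (6×6×6)
  1. axis=2 (XY plane), |mask|=17  ⇒  voxels=102
  2. axis=1 (XZ plane), |mask|=26  ⇒  voxels=73
  3. axis=0 (YZ plane), |mask|=4  ⇒  voxels=11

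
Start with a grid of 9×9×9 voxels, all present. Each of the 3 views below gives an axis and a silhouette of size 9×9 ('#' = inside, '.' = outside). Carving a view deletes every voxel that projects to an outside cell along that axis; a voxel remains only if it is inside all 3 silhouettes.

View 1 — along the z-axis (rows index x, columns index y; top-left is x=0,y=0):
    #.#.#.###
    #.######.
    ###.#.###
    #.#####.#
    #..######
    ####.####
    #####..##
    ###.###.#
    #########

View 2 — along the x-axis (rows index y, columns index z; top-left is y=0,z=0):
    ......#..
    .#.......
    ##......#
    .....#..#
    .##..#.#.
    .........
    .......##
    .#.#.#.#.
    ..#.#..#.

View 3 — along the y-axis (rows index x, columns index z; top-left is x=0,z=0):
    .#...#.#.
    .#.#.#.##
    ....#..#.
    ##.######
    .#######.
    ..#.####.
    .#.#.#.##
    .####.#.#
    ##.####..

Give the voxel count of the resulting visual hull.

|visual hull| = 95

before carving: 729 voxels (9×9×9)
V1 z: intersect with XY mask (65 set) -- 585 left
V2 x: intersect with YZ mask (20 set) -- 150 left
V3 y: intersect with XZ mask (47 set) -- 95 left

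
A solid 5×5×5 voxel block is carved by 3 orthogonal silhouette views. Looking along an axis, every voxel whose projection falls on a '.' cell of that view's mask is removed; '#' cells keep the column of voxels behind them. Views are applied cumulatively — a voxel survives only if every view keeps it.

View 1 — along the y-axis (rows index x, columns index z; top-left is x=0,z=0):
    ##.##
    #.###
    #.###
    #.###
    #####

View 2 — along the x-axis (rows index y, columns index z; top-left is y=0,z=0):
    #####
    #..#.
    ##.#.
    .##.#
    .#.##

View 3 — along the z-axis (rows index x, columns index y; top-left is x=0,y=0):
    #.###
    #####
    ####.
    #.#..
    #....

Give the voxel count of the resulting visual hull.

full grid |V| = 125
after view 1 [y-axis, 21 of 25 cells solid] → remaining = 105
after view 2 [x-axis, 16 of 25 cells solid] → remaining = 66
after view 3 [z-axis, 16 of 25 cells solid] → remaining = 45

|visual hull| = 45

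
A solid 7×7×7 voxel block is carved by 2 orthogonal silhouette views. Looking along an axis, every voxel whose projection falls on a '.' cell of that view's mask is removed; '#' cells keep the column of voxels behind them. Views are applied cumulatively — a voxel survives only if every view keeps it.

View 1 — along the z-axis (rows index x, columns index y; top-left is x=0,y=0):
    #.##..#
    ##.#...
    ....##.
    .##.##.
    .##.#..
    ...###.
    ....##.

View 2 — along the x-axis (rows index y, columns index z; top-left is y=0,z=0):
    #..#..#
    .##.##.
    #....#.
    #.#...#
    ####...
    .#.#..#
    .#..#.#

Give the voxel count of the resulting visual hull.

|visual hull| = 68

initial block: 7^3 = 343
after view 1 [z-axis, 21 of 49 cells solid] → remaining = 147
after view 2 [x-axis, 22 of 49 cells solid] → remaining = 68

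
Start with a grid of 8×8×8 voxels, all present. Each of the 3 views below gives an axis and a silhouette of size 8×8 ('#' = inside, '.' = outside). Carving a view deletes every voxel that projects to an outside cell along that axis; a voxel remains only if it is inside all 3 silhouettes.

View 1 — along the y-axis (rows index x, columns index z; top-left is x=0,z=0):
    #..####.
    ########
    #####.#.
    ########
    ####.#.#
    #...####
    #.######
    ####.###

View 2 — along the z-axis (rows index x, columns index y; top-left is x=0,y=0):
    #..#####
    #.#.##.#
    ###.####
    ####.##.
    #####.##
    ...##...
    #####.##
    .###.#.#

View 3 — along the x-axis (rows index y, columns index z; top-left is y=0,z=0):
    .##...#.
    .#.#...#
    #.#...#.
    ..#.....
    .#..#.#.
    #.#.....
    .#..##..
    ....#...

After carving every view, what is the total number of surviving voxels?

|visual hull| = 85

before carving: 512 voxels (8×8×8)
  1. axis=1 (XZ plane), |mask|=52  ⇒  voxels=416
  2. axis=2 (XY plane), |mask|=45  ⇒  voxels=296
  3. axis=0 (YZ plane), |mask|=19  ⇒  voxels=85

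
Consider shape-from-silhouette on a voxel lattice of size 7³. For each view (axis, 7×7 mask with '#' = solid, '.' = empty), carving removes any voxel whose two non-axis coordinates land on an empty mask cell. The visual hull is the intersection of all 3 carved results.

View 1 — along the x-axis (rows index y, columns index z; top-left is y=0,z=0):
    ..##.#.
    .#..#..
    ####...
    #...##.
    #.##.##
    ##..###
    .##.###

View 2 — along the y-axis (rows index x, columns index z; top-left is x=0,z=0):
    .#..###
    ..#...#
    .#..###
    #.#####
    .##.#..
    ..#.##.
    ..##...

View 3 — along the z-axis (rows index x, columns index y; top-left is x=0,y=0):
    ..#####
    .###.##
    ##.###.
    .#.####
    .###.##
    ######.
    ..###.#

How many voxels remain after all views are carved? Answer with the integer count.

remaining voxels: 70

initial block: 7^3 = 343
V1 x: intersect with YZ mask (27 set) -- 189 left
V2 y: intersect with XZ mask (24 set) -- 94 left
V3 z: intersect with XY mask (35 set) -- 70 left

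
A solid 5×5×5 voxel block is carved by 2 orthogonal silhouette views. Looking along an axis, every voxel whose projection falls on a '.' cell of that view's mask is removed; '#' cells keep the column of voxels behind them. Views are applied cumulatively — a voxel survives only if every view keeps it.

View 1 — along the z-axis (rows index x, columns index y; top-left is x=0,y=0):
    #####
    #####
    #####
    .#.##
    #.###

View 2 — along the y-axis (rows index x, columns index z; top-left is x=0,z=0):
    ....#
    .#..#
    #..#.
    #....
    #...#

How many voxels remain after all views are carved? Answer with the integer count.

full grid |V| = 125
carve view 1 (along z, XY-mask fill 22/25): 110 voxels remain
carve view 2 (along y, XZ-mask fill 8/25): 36 voxels remain

|visual hull| = 36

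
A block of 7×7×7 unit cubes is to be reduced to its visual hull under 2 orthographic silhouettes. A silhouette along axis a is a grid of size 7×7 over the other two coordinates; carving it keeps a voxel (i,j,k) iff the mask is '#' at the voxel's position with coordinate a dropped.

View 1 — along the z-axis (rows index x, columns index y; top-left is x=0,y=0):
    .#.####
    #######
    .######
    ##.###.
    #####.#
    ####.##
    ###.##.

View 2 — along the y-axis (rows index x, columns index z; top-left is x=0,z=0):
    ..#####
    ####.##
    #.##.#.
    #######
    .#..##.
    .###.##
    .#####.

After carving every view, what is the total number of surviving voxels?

voxel count = 199

full grid |V| = 343
step 1: project along z, AND mask (40/49) → |grid| = 280
step 2: project along y, AND mask (35/49) → |grid| = 199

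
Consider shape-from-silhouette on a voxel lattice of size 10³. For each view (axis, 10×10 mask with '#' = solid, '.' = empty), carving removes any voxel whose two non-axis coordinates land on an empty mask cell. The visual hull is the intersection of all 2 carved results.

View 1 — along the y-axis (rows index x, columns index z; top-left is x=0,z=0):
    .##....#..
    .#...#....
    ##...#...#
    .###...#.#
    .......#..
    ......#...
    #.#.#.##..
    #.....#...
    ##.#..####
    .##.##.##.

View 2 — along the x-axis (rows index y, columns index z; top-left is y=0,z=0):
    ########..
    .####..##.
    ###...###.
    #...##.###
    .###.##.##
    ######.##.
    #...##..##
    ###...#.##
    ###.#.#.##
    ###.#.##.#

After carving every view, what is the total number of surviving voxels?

start: 10×10×10 = 1000 voxels
V1 y: intersect with XZ mask (36 set) -- 360 left
V2 x: intersect with YZ mask (66 set) -- 243 left

243 voxels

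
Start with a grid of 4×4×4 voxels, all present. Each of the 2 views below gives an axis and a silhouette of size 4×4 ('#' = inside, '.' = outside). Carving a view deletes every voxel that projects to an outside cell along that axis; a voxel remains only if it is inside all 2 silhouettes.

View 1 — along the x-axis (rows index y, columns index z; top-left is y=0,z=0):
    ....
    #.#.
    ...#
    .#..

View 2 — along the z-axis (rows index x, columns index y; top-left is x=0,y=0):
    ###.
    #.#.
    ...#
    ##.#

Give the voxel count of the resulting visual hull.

voxel count = 8

full grid |V| = 64
after view 1 [x-axis, 4 of 16 cells solid] → remaining = 16
after view 2 [z-axis, 9 of 16 cells solid] → remaining = 8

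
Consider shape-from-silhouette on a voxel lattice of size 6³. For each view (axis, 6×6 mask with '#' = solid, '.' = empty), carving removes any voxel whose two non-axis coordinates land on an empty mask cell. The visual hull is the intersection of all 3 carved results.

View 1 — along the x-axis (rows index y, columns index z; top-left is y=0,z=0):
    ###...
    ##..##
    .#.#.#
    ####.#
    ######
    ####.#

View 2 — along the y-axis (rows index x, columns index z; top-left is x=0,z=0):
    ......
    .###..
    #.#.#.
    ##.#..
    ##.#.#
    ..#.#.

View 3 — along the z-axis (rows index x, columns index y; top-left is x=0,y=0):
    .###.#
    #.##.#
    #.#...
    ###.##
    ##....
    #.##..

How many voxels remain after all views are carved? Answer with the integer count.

remaining voxels: 31

full grid |V| = 216
step 1: project along x, AND mask (26/36) → |grid| = 156
step 2: project along y, AND mask (15/36) → |grid| = 66
step 3: project along z, AND mask (20/36) → |grid| = 31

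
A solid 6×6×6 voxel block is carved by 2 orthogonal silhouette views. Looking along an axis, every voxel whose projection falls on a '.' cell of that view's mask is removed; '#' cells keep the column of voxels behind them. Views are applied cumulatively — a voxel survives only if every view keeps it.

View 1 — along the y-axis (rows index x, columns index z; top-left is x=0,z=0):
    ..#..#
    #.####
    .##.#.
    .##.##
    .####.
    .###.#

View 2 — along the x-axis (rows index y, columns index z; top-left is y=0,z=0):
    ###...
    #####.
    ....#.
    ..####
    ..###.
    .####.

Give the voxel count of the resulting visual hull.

|visual hull| = 80

start: 6×6×6 = 216 voxels
[1] y-view keeps 22 columns → grid now 132
[2] x-view keeps 20 columns → grid now 80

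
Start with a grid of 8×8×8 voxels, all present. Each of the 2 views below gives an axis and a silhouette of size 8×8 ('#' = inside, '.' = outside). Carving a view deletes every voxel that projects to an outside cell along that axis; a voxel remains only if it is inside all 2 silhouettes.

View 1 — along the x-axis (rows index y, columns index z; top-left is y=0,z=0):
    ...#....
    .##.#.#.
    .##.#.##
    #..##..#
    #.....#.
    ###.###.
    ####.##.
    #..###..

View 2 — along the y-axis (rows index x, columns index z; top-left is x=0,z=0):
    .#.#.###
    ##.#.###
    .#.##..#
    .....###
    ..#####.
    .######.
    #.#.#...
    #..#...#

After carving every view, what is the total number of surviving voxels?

voxel count = 137

initial block: 8^3 = 512
V1 x: intersect with YZ mask (32 set) -- 256 left
V2 y: intersect with XZ mask (35 set) -- 137 left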